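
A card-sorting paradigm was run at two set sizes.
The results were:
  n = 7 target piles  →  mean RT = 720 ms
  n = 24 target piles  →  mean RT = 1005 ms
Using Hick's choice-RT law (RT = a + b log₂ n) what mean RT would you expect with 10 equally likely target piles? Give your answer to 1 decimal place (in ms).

802.5 ms

Fit slope and intercept:
  b = (1005 − 720) / (log₂ 24 − log₂ 7) = 285 / (4.5850 − 2.8074) = 160.328 ms/bit
  a = 720 − 160.328 × 2.8074 = 269.903 ms
Then RT(10) = 269.903 + 160.328 × log₂ 10 = 269.903 + 160.328 × 3.3219 ≈ 802.500 ms.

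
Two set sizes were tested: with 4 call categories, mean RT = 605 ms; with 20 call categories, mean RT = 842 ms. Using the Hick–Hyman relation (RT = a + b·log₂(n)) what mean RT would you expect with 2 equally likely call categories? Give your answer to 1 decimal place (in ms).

502.9 ms

With log₂ n on the abscissa the relation is linear; from the two conditions:
  b = (842 − 605) / (log₂ 20 − log₂ 4) = 237 / (4.3219 − 2) = 102.070 ms/bit
  a = 605 − 102.070 × 2 = 400.859 ms
Then RT(2) = 400.859 + 102.070 × log₂ 2 = 400.859 + 102.070 × 1 ≈ 502.930 ms.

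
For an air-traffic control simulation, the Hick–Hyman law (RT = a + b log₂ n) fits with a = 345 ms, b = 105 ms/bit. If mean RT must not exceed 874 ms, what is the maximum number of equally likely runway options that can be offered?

Information budget: (874 − 345)/105 = 5.0381 bits, so n ≤ 2^5.0381 = 32.856 → at most 32.

32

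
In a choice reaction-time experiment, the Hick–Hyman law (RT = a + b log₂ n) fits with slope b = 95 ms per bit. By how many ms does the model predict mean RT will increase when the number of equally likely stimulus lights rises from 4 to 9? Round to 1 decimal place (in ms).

111.1 ms

Only the slope matters, since a is common to both: ΔRT = b·log₂(n₂/n₁).
log₂(9) − log₂(4) = 3.1699 − 2 = 1.1699.
ΔRT = 95 × 1.1699 = 111.143 ms.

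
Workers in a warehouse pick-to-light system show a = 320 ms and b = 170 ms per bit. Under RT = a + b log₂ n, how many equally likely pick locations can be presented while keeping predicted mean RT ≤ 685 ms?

4

170·log₂ n ≤ 685 − 320 = 365, giving log₂ n ≤ 2.1471 and n ≤ 4.429. The largest whole number is 4.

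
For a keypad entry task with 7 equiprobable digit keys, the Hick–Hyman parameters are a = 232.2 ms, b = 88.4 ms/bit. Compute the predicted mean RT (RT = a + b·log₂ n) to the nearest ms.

480 ms

log₂(7) = 2.8074 bits, so RT = 232.2 + 88.4 × 2.8074 ≈ 480.370 ms.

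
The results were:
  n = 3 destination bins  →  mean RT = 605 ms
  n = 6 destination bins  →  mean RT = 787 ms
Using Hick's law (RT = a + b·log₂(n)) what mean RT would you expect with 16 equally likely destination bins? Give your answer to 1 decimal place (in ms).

1044.5 ms

RT is linear in log₂ n, so two points fix the line:
  b = (787 − 605) / (log₂ 6 − log₂ 3) = 182 / (2.5850 − 1.5850) = 182.000 ms/bit
  a = 605 − 182.000 × 1.5850 = 316.537 ms
Then RT(16) = 316.537 + 182.000 × log₂ 16 = 316.537 + 182.000 × 4 ≈ 1044.537 ms.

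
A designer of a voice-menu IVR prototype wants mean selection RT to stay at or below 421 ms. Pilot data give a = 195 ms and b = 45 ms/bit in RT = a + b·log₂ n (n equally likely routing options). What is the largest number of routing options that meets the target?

32

45·log₂ n ≤ 421 − 195 = 226, giving log₂ n ≤ 5.0222 and n ≤ 32.497. The largest whole number is 32.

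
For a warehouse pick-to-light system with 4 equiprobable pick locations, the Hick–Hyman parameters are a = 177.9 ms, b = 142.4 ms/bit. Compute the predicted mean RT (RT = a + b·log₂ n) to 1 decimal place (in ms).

462.7 ms

log₂(4) = 2 bits, so RT = 177.9 + 142.4 × 2 ≈ 462.700 ms.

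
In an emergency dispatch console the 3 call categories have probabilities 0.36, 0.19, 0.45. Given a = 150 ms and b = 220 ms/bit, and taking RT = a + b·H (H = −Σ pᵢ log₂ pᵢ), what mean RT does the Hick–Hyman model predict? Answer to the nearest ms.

H = 0.36·log₂(1/0.36) + 0.19·log₂(1/0.19) + 0.45·log₂(1/0.45) = 1.5042 bits.
RT = 150 + 220 × 1.5042 = 480.93 ms.

481 ms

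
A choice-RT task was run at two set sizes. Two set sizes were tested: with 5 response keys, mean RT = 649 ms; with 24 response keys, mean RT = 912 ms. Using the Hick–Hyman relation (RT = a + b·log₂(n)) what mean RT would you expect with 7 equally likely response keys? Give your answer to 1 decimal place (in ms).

705.4 ms

With log₂ n on the abscissa the relation is linear; from the two conditions:
  b = (912 − 649) / (log₂ 24 − log₂ 5) = 263 / (4.5850 − 2.3219) = 116.216 ms/bit
  a = 649 − 116.216 × 2.3219 = 379.156 ms
Then RT(7) = 379.156 + 116.216 × log₂ 7 = 379.156 + 116.216 × 2.8074 ≈ 705.414 ms.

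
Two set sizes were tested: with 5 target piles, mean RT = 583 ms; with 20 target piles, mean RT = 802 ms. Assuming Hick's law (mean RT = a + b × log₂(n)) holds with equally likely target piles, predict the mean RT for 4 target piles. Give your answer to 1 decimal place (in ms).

Fit slope and intercept:
  b = (802 − 583) / (log₂ 20 − log₂ 5) = 219 / (4.3219 − 2.3219) = 109.500 ms/bit
  a = 583 − 109.500 × 2.3219 = 328.749 ms
Then RT(4) = 328.749 + 109.500 × log₂ 4 = 328.749 + 109.500 × 2 ≈ 547.749 ms.

547.7 ms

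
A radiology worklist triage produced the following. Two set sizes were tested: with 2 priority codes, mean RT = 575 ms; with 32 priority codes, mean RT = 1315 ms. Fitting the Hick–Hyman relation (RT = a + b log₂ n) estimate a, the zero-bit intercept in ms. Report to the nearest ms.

The slope on a log₂ axis is (1315 − 575) / (5 − 1) = 185 ms/bit.
Intercept: a = 575 − 185·log₂(2) = 390.000 ms.

390 ms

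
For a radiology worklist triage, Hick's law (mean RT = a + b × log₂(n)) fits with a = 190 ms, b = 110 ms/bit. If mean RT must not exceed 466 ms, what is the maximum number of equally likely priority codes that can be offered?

5

Set 190 + 110·log₂ n ≤ 466 → log₂ n ≤ (466 − 190)/110 = 2.5091.
So n ≤ 2^2.5091 = 5.693; the largest integer n is 5.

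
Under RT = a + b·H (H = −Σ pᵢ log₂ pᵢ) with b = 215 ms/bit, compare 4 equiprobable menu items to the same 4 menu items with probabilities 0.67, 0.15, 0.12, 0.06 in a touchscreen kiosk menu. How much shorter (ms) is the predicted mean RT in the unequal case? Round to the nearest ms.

The RT saving is b·ΔH. Equiprobable H₀ = log₂(4) = 2.0000 bits; with the given probabilities H = 1.4082 bits.
b·(H₀ − H) = 215 × (2.0000 − 1.4082) = 127.23 ms.

127 ms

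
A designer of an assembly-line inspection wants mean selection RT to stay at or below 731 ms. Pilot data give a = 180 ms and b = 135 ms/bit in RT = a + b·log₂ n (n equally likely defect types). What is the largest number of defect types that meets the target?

16

Set 180 + 135·log₂ n ≤ 731 → log₂ n ≤ (731 − 180)/135 = 4.0815.
So n ≤ 2^4.0815 = 16.930; the largest integer n is 16.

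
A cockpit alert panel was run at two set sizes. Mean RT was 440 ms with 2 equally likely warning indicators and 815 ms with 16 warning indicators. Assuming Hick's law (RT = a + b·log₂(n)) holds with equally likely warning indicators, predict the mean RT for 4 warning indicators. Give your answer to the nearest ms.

565 ms

Solve the two-equation system in a and b:
  b = (815 − 440) / (log₂ 16 − log₂ 2) = 375 / (4 − 1) = 125 ms/bit
  a = 440 − 125 × 1 = 315 ms
Then RT(4) = 315 + 125 × log₂ 4 = 315 + 125 × 2 ≈ 565.000 ms.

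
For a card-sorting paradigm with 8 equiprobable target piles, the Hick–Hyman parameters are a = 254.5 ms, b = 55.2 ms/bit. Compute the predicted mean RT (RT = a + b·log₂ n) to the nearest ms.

420 ms

log₂(8) = 3 bits, so RT = 254.5 + 55.2 × 3 ≈ 420.100 ms.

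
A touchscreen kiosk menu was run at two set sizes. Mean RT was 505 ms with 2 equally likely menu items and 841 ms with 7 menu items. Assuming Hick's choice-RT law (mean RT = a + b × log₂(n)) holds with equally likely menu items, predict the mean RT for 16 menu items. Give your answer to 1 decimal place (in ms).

RT is linear in log₂ n, so two points fix the line:
  b = (841 − 505) / (log₂ 7 − log₂ 2) = 336 / (2.8074 − 1) = 185.907 ms/bit
  a = 505 − 185.907 × 1 = 319.093 ms
Then RT(16) = 319.093 + 185.907 × log₂ 16 = 319.093 + 185.907 × 4 ≈ 1062.721 ms.

1062.7 ms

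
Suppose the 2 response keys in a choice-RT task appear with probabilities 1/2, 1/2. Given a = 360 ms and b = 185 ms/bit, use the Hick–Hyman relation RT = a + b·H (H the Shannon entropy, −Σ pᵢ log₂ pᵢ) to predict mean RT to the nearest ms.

545 ms

Each term −pᵢ log₂ pᵢ: 0.5·1 + 0.5·1; summed, H = 1.000 bits.
Mean RT = a + bH = 360 + 185·1.000 = 545.00 ms.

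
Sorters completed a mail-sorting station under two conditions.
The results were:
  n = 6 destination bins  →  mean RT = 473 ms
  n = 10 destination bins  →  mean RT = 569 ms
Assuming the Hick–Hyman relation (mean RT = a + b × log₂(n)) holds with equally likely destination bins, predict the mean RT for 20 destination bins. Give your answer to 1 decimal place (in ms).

Solve the two-equation system in a and b:
  b = (569 − 473) / (log₂ 10 − log₂ 6) = 96 / (3.3219 − 2.5850) = 130.264 ms/bit
  a = 473 − 130.264 × 2.5850 = 136.273 ms
Then RT(20) = 136.273 + 130.264 × log₂ 20 = 136.273 + 130.264 × 4.3219 ≈ 699.264 ms.

699.3 ms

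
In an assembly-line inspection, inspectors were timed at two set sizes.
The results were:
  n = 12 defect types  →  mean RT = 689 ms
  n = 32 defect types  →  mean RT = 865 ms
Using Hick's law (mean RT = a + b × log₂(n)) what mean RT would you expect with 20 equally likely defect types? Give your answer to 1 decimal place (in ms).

780.7 ms

Solve the two-equation system in a and b:
  b = (865 − 689) / (log₂ 32 − log₂ 12) = 176 / (5 − 3.5850) = 124.378 ms/bit
  a = 689 − 124.378 × 3.5850 = 243.108 ms
Then RT(20) = 243.108 + 124.378 × log₂ 20 = 243.108 + 124.378 × 4.3219 ≈ 780.663 ms.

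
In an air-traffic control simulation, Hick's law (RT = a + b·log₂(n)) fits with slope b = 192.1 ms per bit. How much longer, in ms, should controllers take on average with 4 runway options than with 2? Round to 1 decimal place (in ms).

Only the slope matters, since a is common to both: ΔRT = b·log₂(n₂/n₁).
log₂(4) − log₂(2) = log₂(4/2) = log₂(2) = 1.
ΔRT = 192.1 × 1.0000 = 192.100 ms.

192.1 ms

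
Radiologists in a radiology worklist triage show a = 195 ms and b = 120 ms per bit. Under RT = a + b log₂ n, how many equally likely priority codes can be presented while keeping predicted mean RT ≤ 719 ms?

120·log₂ n ≤ 719 − 195 = 524, giving log₂ n ≤ 4.3667 and n ≤ 20.630. The largest whole number is 20.

20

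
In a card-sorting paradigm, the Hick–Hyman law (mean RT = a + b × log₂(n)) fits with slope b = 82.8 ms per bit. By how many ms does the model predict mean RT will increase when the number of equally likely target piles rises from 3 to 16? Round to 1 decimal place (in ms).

200.0 ms

The intercept a cancels: ΔRT = b·(log₂ n₂ − log₂ n₁) = b·log₂(n₂/n₁).
log₂(16) − log₂(3) = 4 − 1.5850 = 2.4150.
ΔRT = 82.8 × 2.4150 = 199.965 ms.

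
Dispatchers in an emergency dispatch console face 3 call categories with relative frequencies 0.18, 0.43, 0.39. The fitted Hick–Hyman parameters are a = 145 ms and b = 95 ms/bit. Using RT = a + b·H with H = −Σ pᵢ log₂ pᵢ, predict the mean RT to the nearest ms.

Entropy contributions −pᵢ log₂ pᵢ: 0.4453, 0.5236, 0.5298; sum H = 1.4987 bits.
RT = a + bH = 145 + 95·1.4987 = 287.37 ms.

287 ms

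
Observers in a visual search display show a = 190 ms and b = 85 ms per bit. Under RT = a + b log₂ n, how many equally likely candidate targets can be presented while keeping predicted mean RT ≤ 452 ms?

Set 190 + 85·log₂ n ≤ 452 → log₂ n ≤ (452 − 190)/85 = 3.0824.
So n ≤ 2^3.0824 = 8.470; the largest integer n is 8.

8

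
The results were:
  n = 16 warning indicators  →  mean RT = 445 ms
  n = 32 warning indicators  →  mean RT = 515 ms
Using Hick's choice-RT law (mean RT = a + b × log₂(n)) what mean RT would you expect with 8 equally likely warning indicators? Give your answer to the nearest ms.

375 ms

Fit slope and intercept:
  b = (515 − 445) / (log₂ 32 − log₂ 16) = 70 / (5 − 4) = 70 ms/bit
  a = 445 − 70 × 4 = 165 ms
Then RT(8) = 165 + 70 × log₂ 8 = 165 + 70 × 3 ≈ 375.000 ms.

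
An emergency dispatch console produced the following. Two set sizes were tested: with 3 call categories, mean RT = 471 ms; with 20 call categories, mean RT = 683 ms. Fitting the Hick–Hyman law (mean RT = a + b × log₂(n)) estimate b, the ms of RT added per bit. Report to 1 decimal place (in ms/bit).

Slope: b = (683 − 471) / (log₂ 20 − log₂ 3) = 212/2.7370 = 77.458 ms/bit.

77.5 ms/bit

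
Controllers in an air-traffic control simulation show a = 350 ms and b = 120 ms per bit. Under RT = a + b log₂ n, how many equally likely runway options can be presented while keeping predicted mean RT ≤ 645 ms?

5

Set 350 + 120·log₂ n ≤ 645 → log₂ n ≤ (645 − 350)/120 = 2.4583.
So n ≤ 2^2.4583 = 5.496; the largest integer n is 5.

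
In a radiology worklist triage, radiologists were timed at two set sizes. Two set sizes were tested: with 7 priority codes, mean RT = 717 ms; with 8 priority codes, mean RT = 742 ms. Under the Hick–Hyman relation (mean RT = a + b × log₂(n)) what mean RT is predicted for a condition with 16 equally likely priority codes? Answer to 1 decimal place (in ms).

871.8 ms

RT is linear in log₂ n, so two points fix the line:
  b = (742 − 717) / (log₂ 8 − log₂ 7) = 25 / (3 − 2.8074) = 129.772 ms/bit
  a = 717 − 129.772 × 2.8074 = 352.683 ms
Then RT(16) = 352.683 + 129.772 × log₂ 16 = 352.683 + 129.772 × 4 ≈ 871.772 ms.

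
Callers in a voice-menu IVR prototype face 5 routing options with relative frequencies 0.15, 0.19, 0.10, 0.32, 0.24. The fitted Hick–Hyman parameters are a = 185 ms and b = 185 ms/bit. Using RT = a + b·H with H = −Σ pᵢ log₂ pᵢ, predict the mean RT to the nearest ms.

595 ms

Entropy contributions −pᵢ log₂ pᵢ: 0.4105, 0.4552, 0.3322, 0.5260, 0.4941; sum H = 2.2181 bits.
RT = a + bH = 185 + 185·2.2181 = 595.35 ms.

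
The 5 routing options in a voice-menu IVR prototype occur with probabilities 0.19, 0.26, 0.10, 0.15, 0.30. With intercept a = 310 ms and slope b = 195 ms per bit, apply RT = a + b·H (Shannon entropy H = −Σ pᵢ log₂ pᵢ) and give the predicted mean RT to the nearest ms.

H = 0.19·log₂(1/0.19) + 0.26·log₂(1/0.26) + 0.10·log₂(1/0.10) + 0.15·log₂(1/0.15) + 0.30·log₂(1/0.30) = 2.2243 bits.
RT = 310 + 195 × 2.2243 = 743.75 ms.

744 ms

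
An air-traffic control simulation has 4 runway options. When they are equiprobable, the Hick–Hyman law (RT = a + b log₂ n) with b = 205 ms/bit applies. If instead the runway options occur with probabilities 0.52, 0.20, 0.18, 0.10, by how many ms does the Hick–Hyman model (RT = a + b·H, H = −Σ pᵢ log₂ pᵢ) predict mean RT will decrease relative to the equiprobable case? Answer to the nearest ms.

Equiprobable entropy H₀ = log₂ 4 = 2.0000 bits.
Skewed entropy H = −Σ pᵢ log₂ pᵢ = 1.7325 bits.
ΔRT = b·(H₀ − H) = 205 × 0.2675 = 54.85 ms.

55 ms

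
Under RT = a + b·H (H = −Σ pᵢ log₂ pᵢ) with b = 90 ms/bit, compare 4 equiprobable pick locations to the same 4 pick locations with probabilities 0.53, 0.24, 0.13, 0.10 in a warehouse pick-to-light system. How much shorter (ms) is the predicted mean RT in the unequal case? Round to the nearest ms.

28 ms

The RT saving is b·ΔH. Equiprobable H₀ = log₂(4) = 2.0000 bits; with the given probabilities H = 1.6944 bits.
b·(H₀ − H) = 90 × (2.0000 − 1.6944) = 27.50 ms.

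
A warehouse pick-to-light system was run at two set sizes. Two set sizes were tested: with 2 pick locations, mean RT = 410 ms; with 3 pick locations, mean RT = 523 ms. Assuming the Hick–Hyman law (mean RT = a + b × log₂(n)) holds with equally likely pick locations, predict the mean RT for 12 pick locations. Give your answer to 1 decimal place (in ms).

909.3 ms

With log₂ n on the abscissa the relation is linear; from the two conditions:
  b = (523 − 410) / (log₂ 3 − log₂ 2) = 113 / (1.5850 − 1) = 193.175 ms/bit
  a = 410 − 193.175 × 1 = 216.825 ms
Then RT(12) = 216.825 + 193.175 × log₂ 12 = 216.825 + 193.175 × 3.5850 ≈ 909.350 ms.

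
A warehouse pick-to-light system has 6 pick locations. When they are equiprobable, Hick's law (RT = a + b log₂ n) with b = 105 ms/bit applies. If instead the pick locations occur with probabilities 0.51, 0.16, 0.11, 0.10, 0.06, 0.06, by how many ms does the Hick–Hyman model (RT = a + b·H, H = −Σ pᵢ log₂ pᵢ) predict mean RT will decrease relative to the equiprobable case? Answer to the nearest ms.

52 ms

The RT saving is b·ΔH. Equiprobable H₀ = log₂(6) = 2.5850 bits; with the given probabilities H = 2.0880 bits.
b·(H₀ − H) = 105 × (2.5850 − 2.0880) = 52.18 ms.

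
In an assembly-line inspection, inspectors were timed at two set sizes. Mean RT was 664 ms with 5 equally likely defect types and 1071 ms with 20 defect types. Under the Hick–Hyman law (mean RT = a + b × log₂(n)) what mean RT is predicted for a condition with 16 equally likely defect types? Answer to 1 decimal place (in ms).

Fit slope and intercept:
  b = (1071 − 664) / (log₂ 20 − log₂ 5) = 407 / (4.3219 − 2.3219) = 203.500 ms/bit
  a = 664 − 203.500 × 2.3219 = 191.488 ms
Then RT(16) = 191.488 + 203.500 × log₂ 16 = 191.488 + 203.500 × 4 ≈ 1005.488 ms.

1005.5 ms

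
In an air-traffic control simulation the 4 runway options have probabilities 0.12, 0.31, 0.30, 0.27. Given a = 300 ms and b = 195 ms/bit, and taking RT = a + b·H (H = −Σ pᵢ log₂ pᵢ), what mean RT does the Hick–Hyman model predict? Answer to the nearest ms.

675 ms

Entropy contributions −pᵢ log₂ pᵢ: 0.3671, 0.5238, 0.5211, 0.5100; sum H = 1.9220 bits.
RT = a + bH = 300 + 195·1.9220 = 674.78 ms.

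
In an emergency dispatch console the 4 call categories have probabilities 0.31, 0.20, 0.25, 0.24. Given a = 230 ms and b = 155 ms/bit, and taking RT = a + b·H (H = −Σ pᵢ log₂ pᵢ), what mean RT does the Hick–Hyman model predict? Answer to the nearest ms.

537 ms

Entropy contributions −pᵢ log₂ pᵢ: 0.5238, 0.4644, 0.5000, 0.4941; sum H = 1.9823 bits.
RT = a + bH = 230 + 155·1.9823 = 537.26 ms.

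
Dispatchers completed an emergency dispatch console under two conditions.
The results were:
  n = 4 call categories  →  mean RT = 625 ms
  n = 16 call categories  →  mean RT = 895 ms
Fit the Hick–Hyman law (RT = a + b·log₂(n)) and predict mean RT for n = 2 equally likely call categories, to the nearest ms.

490 ms

Fit slope and intercept:
  b = (895 − 625) / (log₂ 16 − log₂ 4) = 270 / (4 − 2) = 135 ms/bit
  a = 625 − 135 × 2 = 355 ms
Then RT(2) = 355 + 135 × log₂ 2 = 355 + 135 × 1 ≈ 490.000 ms.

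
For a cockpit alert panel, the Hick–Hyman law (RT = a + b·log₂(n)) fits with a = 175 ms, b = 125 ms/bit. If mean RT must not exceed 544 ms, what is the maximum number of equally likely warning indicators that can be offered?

7

Set 175 + 125·log₂ n ≤ 544 → log₂ n ≤ (544 − 175)/125 = 2.9520.
So n ≤ 2^2.9520 = 7.738; the largest integer n is 7.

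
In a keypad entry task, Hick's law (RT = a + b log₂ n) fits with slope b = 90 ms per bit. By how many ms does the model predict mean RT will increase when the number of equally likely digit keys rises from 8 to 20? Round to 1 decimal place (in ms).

119.0 ms

ΔRT = (a + b log₂ n₂) − (a + b log₂ n₁) = b·(log₂ n₂ − log₂ n₁).
log₂(20) − log₂(8) = 4.3219 − 3 = 1.3219.
ΔRT = 90 × 1.3219 = 118.974 ms.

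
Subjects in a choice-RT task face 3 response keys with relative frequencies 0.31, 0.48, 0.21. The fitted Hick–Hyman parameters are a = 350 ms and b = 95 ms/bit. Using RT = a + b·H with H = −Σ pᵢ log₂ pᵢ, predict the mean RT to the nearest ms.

Entropy contributions −pᵢ log₂ pᵢ: 0.5238, 0.5083, 0.4728; sum H = 1.5049 bits.
RT = a + bH = 350 + 95·1.5049 = 492.96 ms.

493 ms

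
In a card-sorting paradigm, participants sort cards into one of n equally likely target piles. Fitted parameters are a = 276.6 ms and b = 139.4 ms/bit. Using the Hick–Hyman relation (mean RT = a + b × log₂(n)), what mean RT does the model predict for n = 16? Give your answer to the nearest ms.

834 ms

log₂(16) = 4 bits, so RT = 276.6 + 139.4 × 4 ≈ 834.200 ms.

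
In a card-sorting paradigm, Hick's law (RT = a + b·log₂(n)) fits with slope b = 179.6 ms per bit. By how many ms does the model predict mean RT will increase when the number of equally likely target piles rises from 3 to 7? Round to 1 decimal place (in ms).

ΔRT = (a + b log₂ n₂) − (a + b log₂ n₁) = b·(log₂ n₂ − log₂ n₁).
log₂(7) − log₂(3) = 2.8074 − 1.5850 = 1.2224.
ΔRT = 179.6 × 1.2224 = 219.542 ms.

219.5 ms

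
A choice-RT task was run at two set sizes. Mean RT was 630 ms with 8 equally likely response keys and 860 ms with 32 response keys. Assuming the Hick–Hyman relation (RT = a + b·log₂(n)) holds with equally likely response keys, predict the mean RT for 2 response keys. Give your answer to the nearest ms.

400 ms

With log₂ n on the abscissa the relation is linear; from the two conditions:
  b = (860 − 630) / (log₂ 32 − log₂ 8) = 230 / (5 − 3) = 115 ms/bit
  a = 630 − 115 × 3 = 285 ms
Then RT(2) = 285 + 115 × log₂ 2 = 285 + 115 × 1 ≈ 400.000 ms.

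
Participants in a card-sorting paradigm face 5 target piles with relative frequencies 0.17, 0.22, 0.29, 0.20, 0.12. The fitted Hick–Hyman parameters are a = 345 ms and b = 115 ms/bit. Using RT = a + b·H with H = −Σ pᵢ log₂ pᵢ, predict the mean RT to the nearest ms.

H = 0.17·log₂(1/0.17) + 0.22·log₂(1/0.22) + 0.29·log₂(1/0.29) + 0.20·log₂(1/0.20) + 0.12·log₂(1/0.12) = 2.2645 bits.
RT = 345 + 115 × 2.2645 = 605.42 ms.

605 ms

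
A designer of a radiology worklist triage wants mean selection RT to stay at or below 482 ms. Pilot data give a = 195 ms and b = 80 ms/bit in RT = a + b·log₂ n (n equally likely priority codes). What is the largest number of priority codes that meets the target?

80·log₂ n ≤ 482 − 195 = 287, giving log₂ n ≤ 3.5875 and n ≤ 12.021. The largest whole number is 12.

12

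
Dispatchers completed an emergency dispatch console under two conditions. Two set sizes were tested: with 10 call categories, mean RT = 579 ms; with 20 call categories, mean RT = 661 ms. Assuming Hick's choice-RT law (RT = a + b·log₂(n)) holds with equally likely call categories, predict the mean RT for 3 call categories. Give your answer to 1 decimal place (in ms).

RT is linear in log₂ n, so two points fix the line:
  b = (661 − 579) / (log₂ 20 − log₂ 10) = 82 / (4.3219 − 3.3219) = 82.000 ms/bit
  a = 579 − 82.000 × 3.3219 = 306.602 ms
Then RT(3) = 306.602 + 82.000 × log₂ 3 = 306.602 + 82.000 × 1.5850 ≈ 436.569 ms.

436.6 ms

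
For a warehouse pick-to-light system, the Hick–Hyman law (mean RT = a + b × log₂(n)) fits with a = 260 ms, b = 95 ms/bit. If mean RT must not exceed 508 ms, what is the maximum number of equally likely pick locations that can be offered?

6

Set 260 + 95·log₂ n ≤ 508 → log₂ n ≤ (508 − 260)/95 = 2.6105.
So n ≤ 2^2.6105 = 6.107; the largest integer n is 6.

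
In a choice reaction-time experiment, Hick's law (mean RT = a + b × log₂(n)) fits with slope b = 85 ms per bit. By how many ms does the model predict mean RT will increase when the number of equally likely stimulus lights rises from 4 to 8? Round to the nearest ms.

85 ms

The intercept a cancels: ΔRT = b·(log₂ n₂ − log₂ n₁) = b·log₂(n₂/n₁).
log₂(8) − log₂(4) = log₂(8/4) = log₂(2) = 1.
ΔRT = 85 × 1.0000 = 85.000 ms.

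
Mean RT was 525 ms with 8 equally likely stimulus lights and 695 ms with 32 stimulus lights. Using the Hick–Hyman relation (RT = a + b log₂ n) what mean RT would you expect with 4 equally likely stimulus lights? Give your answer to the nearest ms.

440 ms

Solve the two-equation system in a and b:
  b = (695 − 525) / (log₂ 32 − log₂ 8) = 170 / (5 − 3) = 85 ms/bit
  a = 525 − 85 × 3 = 270 ms
Then RT(4) = 270 + 85 × log₂ 4 = 270 + 85 × 2 ≈ 440.000 ms.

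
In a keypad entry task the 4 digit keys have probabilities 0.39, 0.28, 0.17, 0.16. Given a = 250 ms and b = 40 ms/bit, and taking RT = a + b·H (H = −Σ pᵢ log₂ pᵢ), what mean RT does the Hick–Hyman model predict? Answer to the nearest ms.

326 ms

Entropy contributions −pᵢ log₂ pᵢ: 0.5298, 0.5142, 0.4346, 0.4230; sum H = 1.9016 bits.
RT = a + bH = 250 + 40·1.9016 = 326.06 ms.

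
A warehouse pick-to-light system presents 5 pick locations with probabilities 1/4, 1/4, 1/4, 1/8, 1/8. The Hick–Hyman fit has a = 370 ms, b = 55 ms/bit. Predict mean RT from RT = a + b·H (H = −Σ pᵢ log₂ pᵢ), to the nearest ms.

494 ms

Each term −pᵢ log₂ pᵢ: 0.25·2 + 0.25·2 + 0.25·2 + 0.125·3 + 0.125·3; summed, H = 2.250 bits.
Mean RT = a + bH = 370 + 55·2.250 = 493.75 ms.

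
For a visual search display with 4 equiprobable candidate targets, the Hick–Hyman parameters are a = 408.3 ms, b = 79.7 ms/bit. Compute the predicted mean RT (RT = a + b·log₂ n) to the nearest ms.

568 ms

log₂(4) = 2 bits, so RT = 408.3 + 79.7 × 2 ≈ 567.700 ms.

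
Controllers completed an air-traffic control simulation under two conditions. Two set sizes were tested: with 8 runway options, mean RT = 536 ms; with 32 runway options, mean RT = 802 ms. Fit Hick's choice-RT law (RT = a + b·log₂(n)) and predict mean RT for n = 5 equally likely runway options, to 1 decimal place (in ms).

Solve the two-equation system in a and b:
  b = (802 − 536) / (log₂ 32 − log₂ 8) = 266 / (5 − 3) = 133.000 ms/bit
  a = 536 − 133.000 × 3 = 137.000 ms
Then RT(5) = 137.000 + 133.000 × log₂ 5 = 137.000 + 133.000 × 2.3219 ≈ 445.816 ms.

445.8 ms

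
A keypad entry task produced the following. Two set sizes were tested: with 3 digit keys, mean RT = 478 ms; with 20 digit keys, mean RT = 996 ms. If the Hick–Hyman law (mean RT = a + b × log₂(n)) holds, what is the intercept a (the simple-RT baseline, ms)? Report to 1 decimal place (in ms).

178.0 ms

The slope on a log₂ axis is (996 − 478) / (4.3219 − 1.5850) = 189.261 ms/bit.
Intercept: a = 478 − 189.261·log₂(3) = 178.029 ms.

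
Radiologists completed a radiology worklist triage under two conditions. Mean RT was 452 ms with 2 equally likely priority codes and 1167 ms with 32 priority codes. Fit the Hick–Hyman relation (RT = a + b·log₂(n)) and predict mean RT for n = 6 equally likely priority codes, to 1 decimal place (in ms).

735.3 ms

Fit slope and intercept:
  b = (1167 − 452) / (log₂ 32 − log₂ 2) = 715 / (5 − 1) = 178.750 ms/bit
  a = 452 − 178.750 × 1 = 273.250 ms
Then RT(6) = 273.250 + 178.750 × log₂ 6 = 273.250 + 178.750 × 2.5850 ≈ 735.312 ms.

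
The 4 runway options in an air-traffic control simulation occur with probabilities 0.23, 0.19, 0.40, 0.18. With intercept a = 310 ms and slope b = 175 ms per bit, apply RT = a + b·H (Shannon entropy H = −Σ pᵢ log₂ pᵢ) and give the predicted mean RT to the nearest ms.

645 ms

Entropy contributions −pᵢ log₂ pᵢ: 0.4877, 0.4552, 0.5288, 0.4453; sum H = 1.9170 bits.
RT = a + bH = 310 + 175·1.9170 = 645.47 ms.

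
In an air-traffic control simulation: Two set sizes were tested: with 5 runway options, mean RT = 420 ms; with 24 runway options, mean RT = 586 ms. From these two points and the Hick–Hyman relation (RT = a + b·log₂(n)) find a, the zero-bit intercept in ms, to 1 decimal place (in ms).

b = (RT₂ − RT₁)/(log₂ n₂ − log₂ n₁) = (586 − 420)/(4.5850 − 2.3219) = 73.353 ms/bit.
a = RT₁ − b·log₂ n₁ = 420 − 73.353 × 2.3219 = 249.680 ms.

249.7 ms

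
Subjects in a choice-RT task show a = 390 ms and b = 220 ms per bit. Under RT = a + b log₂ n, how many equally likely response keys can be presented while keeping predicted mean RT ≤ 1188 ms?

12

220·log₂ n ≤ 1188 − 390 = 798, giving log₂ n ≤ 3.6273 and n ≤ 12.357. The largest whole number is 12.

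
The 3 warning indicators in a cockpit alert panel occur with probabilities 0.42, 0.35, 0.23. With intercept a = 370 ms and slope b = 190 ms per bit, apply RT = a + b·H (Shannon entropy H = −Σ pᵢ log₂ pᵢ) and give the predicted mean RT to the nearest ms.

Entropy contributions −pᵢ log₂ pᵢ: 0.5256, 0.5301, 0.4877; sum H = 1.5434 bits.
RT = a + bH = 370 + 190·1.5434 = 663.25 ms.

663 ms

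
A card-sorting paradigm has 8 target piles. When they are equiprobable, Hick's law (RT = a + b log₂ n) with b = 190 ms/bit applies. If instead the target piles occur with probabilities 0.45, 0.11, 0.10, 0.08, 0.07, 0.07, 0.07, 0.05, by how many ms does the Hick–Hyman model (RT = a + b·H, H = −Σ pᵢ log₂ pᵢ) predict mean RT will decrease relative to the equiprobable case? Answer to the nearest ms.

The RT saving is b·ΔH. Equiprobable H₀ = log₂(8) = 3.0000 bits; with the given probabilities H = 2.5142 bits.
b·(H₀ − H) = 190 × (3.0000 − 2.5142) = 92.31 ms.

92 ms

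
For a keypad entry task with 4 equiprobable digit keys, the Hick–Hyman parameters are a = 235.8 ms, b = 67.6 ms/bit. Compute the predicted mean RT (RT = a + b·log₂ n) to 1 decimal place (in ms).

log₂(4) = 2 bits, so RT = 235.8 + 67.6 × 2 ≈ 371.000 ms.

371.0 ms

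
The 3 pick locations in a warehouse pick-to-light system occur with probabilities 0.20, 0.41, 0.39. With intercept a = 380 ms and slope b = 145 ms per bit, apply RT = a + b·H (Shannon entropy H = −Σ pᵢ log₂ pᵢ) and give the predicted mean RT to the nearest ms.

H = 0.20·log₂(1/0.20) + 0.41·log₂(1/0.41) + 0.39·log₂(1/0.39) = 1.5216 bits.
RT = 380 + 145 × 1.5216 = 600.63 ms.

601 ms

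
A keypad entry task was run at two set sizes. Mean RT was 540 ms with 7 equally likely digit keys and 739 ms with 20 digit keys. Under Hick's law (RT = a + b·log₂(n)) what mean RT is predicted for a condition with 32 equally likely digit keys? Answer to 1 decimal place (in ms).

Fit slope and intercept:
  b = (739 − 540) / (log₂ 20 − log₂ 7) = 199 / (4.3219 − 2.8074) = 131.390 ms/bit
  a = 540 − 131.390 × 2.8074 = 171.141 ms
Then RT(32) = 171.141 + 131.390 × log₂ 32 = 171.141 + 131.390 × 5 ≈ 828.092 ms.

828.1 ms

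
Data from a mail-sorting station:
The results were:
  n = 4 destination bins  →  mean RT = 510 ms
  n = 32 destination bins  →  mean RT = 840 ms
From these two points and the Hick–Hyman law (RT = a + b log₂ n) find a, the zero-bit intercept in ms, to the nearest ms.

290 ms

Slope: b = (840 − 510) / (log₂ 32 − log₂ 4) = 330/3.0000 = 110 ms/bit.
Intercept: a = 510 − 110·log₂(4) = 290.000 ms.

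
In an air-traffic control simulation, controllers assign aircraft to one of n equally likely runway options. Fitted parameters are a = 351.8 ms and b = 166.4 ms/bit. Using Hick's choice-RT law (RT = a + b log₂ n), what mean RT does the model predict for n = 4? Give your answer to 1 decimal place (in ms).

log₂(4) = 2 bits, so RT = 351.8 + 166.4 × 2 ≈ 684.600 ms.

684.6 ms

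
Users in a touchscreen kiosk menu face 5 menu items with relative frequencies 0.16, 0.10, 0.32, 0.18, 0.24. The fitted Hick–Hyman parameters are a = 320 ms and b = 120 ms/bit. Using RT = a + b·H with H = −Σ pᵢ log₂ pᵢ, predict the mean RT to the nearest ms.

H = 0.16·log₂(1/0.16) + 0.10·log₂(1/0.10) + 0.32·log₂(1/0.32) + 0.18·log₂(1/0.18) + 0.24·log₂(1/0.24) = 2.2207 bits.
RT = 320 + 120 × 2.2207 = 586.48 ms.

586 ms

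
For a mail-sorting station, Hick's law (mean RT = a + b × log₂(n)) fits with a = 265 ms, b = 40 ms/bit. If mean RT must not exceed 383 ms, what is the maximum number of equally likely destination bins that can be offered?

7

Information budget: (383 − 265)/40 = 2.9500 bits, so n ≤ 2^2.9500 = 7.727 → at most 7.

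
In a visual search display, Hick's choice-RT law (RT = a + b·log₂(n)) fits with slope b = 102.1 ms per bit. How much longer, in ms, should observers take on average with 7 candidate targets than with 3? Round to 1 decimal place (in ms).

ΔRT = (a + b log₂ n₂) − (a + b log₂ n₁) = b·(log₂ n₂ − log₂ n₁).
log₂(7) − log₂(3) = 2.8074 − 1.5850 = 1.2224.
ΔRT = 102.1 × 1.2224 = 124.806 ms.

124.8 ms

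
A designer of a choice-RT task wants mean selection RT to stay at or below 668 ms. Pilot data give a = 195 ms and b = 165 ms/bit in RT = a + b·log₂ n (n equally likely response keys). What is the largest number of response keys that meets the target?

Information budget: (668 − 195)/165 = 2.8667 bits, so n ≤ 2^2.8667 = 7.294 → at most 7.

7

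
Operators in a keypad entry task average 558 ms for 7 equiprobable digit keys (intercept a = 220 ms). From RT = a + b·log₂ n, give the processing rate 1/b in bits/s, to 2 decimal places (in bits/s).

Choice component = 558 − 220 = 338 ms over log₂(7) = 2.8074 bits.
b = 338 / 2.8074 = 120.398 ms/bit, so 1/b = 8.306 bits/s.

8.31 bits/s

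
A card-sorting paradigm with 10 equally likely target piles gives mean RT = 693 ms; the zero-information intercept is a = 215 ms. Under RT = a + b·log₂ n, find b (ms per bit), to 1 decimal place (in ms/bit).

log₂(10) = 3.3219 bits.
b = (RT − a)/log₂ n = (693 − 215) / 3.3219 = 143.892 ms/bit.

143.9 ms/bit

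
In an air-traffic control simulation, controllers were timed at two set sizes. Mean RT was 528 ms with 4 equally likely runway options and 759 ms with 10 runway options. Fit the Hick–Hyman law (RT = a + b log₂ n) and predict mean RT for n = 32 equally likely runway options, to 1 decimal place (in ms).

With log₂ n on the abscissa the relation is linear; from the two conditions:
  b = (759 − 528) / (log₂ 10 − log₂ 4) = 231 / (3.3219 − 2) = 174.745 ms/bit
  a = 528 − 174.745 × 2 = 178.510 ms
Then RT(32) = 178.510 + 174.745 × log₂ 32 = 178.510 + 174.745 × 5 ≈ 1052.234 ms.

1052.2 ms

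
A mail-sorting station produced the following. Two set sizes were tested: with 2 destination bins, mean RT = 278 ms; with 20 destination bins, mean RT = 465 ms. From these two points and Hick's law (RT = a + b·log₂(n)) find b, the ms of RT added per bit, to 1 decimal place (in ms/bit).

Slope: b = (465 − 278) / (log₂ 20 − log₂ 2) = 187/3.3219 = 56.293 ms/bit.

56.3 ms/bit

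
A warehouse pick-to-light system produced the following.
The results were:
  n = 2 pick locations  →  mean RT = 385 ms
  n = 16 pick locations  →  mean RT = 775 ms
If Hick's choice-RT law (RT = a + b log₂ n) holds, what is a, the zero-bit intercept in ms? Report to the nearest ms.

255 ms

b = (RT₂ − RT₁)/(log₂ n₂ − log₂ n₁) = (775 − 385)/(4 − 1) = 130 ms/bit.
a = RT₁ − b·log₂ n₁ = 385 − 130 × 1 = 255.000 ms.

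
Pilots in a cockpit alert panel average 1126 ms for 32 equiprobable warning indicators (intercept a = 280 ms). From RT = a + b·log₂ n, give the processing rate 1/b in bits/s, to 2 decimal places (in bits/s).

5.91 bits/s

b = (1126 − 280)/log₂ 32 = 846/5 = 169.200 ms per bit = 0.16920 s/bit; the reciprocal is 5.910 bits/s.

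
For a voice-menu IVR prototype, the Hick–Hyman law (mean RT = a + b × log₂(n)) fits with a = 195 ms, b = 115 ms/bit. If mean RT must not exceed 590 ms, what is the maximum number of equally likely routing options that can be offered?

10

115·log₂ n ≤ 590 − 195 = 395, giving log₂ n ≤ 3.4348 and n ≤ 10.814. The largest whole number is 10.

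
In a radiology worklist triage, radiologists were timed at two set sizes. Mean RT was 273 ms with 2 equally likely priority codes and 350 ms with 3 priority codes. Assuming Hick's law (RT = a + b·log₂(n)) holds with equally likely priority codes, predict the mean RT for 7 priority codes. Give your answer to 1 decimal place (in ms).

Solve the two-equation system in a and b:
  b = (350 − 273) / (log₂ 3 − log₂ 2) = 77 / (1.5850 − 1) = 131.632 ms/bit
  a = 273 − 131.632 × 1 = 141.368 ms
Then RT(7) = 141.368 + 131.632 × log₂ 7 = 141.368 + 131.632 × 2.8074 ≈ 510.906 ms.

510.9 ms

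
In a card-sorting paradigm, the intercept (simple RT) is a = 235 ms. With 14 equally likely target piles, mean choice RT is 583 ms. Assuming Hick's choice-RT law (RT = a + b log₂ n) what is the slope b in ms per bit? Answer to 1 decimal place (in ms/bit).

14 alternatives carry log₂ 14 = 3.8074 bits; the choice cost is 583 − 235 = 348 ms, so b = 348/3.8074 = 91.402 ms/bit.

91.4 ms/bit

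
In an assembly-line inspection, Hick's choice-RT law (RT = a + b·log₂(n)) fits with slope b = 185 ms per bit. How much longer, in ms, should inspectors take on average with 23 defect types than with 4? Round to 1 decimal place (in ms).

466.9 ms

Only the slope matters, since a is common to both: ΔRT = b·log₂(n₂/n₁).
log₂(23) − log₂(4) = 4.5236 − 2 = 2.5236.
ΔRT = 185 × 2.5236 = 466.859 ms.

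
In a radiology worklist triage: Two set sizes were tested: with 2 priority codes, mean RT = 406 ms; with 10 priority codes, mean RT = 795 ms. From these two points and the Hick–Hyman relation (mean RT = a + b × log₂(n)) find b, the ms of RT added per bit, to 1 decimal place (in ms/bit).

167.5 ms/bit

Slope: b = (795 − 406) / (log₂ 10 − log₂ 2) = 389/2.3219 = 167.533 ms/bit.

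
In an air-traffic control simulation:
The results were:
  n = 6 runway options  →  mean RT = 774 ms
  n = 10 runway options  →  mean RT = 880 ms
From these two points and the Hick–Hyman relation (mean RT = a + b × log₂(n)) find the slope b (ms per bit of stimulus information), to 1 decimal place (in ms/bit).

143.8 ms/bit

b = (RT₂ − RT₁)/(log₂ n₂ − log₂ n₁) = (880 − 774)/(3.3219 − 2.5850) = 143.833 ms/bit.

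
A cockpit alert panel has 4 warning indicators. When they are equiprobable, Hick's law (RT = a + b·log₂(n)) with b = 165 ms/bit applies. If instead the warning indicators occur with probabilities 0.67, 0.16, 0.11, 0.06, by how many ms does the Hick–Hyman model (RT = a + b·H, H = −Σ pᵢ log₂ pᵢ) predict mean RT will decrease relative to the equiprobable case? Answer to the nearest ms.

98 ms

Equiprobable entropy H₀ = log₂ 4 = 2.0000 bits.
Skewed entropy H = −Σ pᵢ log₂ pᵢ = 1.4039 bits.
ΔRT = b·(H₀ − H) = 165 × 0.5961 = 98.35 ms.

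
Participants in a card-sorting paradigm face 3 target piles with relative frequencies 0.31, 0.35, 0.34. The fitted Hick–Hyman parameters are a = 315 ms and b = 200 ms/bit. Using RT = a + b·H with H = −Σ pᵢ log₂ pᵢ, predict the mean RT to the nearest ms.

632 ms

H = 0.31·log₂(1/0.31) + 0.35·log₂(1/0.35) + 0.34·log₂(1/0.34) = 1.5831 bits.
RT = 315 + 200 × 1.5831 = 631.61 ms.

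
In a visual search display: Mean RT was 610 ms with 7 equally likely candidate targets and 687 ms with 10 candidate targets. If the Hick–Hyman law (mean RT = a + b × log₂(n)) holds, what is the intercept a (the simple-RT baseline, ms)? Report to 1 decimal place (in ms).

Slope: b = (687 − 610) / (log₂ 10 − log₂ 7) = 77/0.5146 = 149.639 ms/bit.
a = RT₁ − b·log₂ n₁ = 610 − 149.639 × 2.8074 = 189.911 ms.

189.9 ms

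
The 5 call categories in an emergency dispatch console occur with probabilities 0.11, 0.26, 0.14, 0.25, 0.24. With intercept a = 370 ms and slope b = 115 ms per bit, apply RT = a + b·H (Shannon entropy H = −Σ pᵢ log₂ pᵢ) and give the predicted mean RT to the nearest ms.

H = 0.11·log₂(1/0.11) + 0.26·log₂(1/0.26) + 0.14·log₂(1/0.14) + 0.25·log₂(1/0.25) + 0.24·log₂(1/0.24) = 2.2468 bits.
RT = 370 + 115 × 2.2468 = 628.38 ms.

628 ms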